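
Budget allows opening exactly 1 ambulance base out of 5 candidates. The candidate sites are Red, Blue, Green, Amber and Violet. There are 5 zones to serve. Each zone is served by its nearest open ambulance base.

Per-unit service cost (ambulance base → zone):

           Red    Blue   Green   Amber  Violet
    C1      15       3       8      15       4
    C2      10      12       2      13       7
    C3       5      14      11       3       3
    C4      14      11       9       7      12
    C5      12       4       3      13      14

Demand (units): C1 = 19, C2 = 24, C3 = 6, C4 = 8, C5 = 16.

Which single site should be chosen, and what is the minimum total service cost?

Choose Green only; total service cost 386.

With exactly 1 open, each zone uses its cheapest among the chosen.
{Green}: C1→Green 8·19=152, C2→Green 2·24=48, C3→Green 11·6=66, C4→Green 9·8=72, C5→Green 3·16=48. Service cost 386.
{Blue}: service cost 581
{Violet}: service cost 582
Among all 5 size-1 choices, {Green} is lowest.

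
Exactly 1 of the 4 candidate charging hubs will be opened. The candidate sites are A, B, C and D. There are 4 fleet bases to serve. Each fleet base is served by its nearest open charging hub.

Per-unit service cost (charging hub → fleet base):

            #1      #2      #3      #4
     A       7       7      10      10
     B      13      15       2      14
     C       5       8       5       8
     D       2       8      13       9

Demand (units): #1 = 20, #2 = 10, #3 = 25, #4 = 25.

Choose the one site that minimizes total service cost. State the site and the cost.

Choose C only; total service cost 505.

With exactly 1 open, each fleet base uses its cheapest among the chosen.
{C}: #1→C 5·20=100, #2→C 8·10=80, #3→C 5·25=125, #4→C 8·25=200. Service cost 505.
{D}: service cost 670
{A}: service cost 710
Among all 4 size-1 choices, {C} is lowest.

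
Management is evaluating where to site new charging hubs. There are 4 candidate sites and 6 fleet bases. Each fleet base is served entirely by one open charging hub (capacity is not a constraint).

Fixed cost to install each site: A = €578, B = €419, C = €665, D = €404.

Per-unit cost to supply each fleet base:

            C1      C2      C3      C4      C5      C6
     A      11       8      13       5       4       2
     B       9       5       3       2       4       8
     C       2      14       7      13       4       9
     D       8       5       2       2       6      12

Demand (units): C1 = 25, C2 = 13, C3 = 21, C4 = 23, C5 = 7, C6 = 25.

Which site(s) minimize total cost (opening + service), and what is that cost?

For any fixed open set, each fleet base goes to its cheapest open site; total = fixed + service.
{B}: C1→B 9·25=225, C2→B 5·13=65, C3→B 3·21=63, C4→B 2·23=46, C5→B 4·7=28, C6→B 8·25=200. Service 627; fixed 419; total 1046.
{D}: service 695 + fixed 404 = 1099
{B, D}: service 581 + fixed 823 = 1404
{A, B, C, D}: C1→C 2·25=50, C2→B 5·13=65, C3→D 2·21=42, C4→B 2·23=46, C5→A 4·7=28, C6→A 2·25=50. Service 281; fixed 2066; total 2347.
No other subset beats 1046.

Open B only; minimum total cost 1046.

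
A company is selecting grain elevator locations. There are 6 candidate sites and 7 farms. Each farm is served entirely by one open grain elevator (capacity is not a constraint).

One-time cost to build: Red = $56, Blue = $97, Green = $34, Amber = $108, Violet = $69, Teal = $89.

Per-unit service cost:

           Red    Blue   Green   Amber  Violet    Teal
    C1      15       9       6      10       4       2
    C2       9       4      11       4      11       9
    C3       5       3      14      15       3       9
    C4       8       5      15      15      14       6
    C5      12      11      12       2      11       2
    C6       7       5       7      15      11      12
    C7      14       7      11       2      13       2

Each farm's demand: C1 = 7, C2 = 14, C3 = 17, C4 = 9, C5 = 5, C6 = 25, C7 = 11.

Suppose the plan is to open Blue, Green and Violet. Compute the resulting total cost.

Each farm is assigned to its cheapest site among the open ones.
{Blue, Green, Violet}: C1→Violet 4·7=28, C2→Blue 4·14=56, C3→Blue 3·17=51, C4→Blue 5·9=45, C5→Blue 11·5=55, C6→Blue 5·25=125, C7→Blue 7·11=77. Service 437; fixed 200; total 637.

Total cost: 637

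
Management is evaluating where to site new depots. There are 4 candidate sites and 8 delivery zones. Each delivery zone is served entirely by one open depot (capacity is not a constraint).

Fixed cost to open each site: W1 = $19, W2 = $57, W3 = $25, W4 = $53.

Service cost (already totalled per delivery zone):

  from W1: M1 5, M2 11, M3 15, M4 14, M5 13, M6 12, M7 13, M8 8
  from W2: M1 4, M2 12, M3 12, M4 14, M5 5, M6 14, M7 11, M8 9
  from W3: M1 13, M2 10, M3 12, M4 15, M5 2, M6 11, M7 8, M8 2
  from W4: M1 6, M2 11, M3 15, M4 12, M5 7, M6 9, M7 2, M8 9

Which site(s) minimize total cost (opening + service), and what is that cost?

Open W3 only; minimum total cost 98.

For any fixed open set, each delivery zone goes to its cheapest open site; total = fixed + service.
{W3}: M1→W3 13, M2→W3 10, M3→W3 12, M4→W3 15, M5→W3 2, M6→W3 11, M7→W3 8, M8→W3 2. Service 73; fixed 25; total 98.
{W1, W3}: service 64 + fixed 44 = 108
{W1}: M1→W1 5, M2→W1 11, M3→W1 15, M4→W1 14, M5→W1 13, M6→W1 12, M7→W1 13, M8→W1 8. Service 91; fixed 19; total 110.
{W1, W2, W3, W4}: M1→W2 4, M2→W3 10, M3→W2 12, M4→W4 12, M5→W3 2, M6→W4 9, M7→W4 2, M8→W3 2. Service 53; fixed 154; total 207.
No other subset beats 98.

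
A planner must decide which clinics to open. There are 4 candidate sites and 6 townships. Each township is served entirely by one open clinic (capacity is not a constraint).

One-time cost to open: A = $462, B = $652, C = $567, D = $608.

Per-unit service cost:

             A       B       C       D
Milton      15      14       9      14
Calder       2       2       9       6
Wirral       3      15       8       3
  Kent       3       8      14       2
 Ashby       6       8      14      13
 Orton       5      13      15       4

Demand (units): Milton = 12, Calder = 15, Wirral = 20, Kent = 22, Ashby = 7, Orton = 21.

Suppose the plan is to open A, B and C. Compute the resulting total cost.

Total cost: 2092

Each township is assigned to its cheapest site among the open ones.
{A, B, C}: Milton→C 9·12=108, Calder→A 2·15=30, Wirral→A 3·20=60, Kent→A 3·22=66, Ashby→A 6·7=42, Orton→A 5·21=105. Service 411; fixed 1681; total 2092.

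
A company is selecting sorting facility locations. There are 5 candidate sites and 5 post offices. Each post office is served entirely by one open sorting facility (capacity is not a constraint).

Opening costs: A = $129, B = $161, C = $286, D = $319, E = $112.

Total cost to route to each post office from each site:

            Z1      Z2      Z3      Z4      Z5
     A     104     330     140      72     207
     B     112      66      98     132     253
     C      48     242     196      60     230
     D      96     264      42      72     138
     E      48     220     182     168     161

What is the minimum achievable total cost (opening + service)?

For any fixed open set, each post office goes to its cheapest open site; total = fixed + service.
{B, E}: Z1→E 48, Z2→B 66, Z3→B 98, Z4→B 132, Z5→E 161. Service 505; fixed 273; total 778.
{B}: service 661 + fixed 161 = 822
{A, B}: Z1→A 104, Z2→B 66, Z3→B 98, Z4→A 72, Z5→A 207. Service 547; fixed 290; total 837.
{A, B, C, D, E}: service 354 + fixed 1007 = 1361
No other subset beats 778.

Minimum total cost: 778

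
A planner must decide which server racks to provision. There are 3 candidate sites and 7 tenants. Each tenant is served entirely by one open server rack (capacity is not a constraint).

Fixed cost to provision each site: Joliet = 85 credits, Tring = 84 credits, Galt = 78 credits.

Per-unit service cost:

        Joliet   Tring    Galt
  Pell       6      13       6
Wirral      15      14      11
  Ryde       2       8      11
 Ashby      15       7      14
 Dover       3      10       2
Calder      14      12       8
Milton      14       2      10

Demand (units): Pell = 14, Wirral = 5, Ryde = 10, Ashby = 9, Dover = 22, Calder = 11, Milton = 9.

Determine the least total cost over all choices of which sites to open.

Minimum total cost: 594

For any fixed open set, each tenant goes to its cheapest open site; total = fixed + service.
{Tring, Galt}: Pell→Galt 6·14=84, Wirral→Galt 11·5=55, Ryde→Tring 8·10=80, Ashby→Tring 7·9=63, Dover→Galt 2·22=44, Calder→Galt 8·11=88, Milton→Tring 2·9=18. Service 432; fixed 162; total 594.
{Joliet, Tring, Galt}: service 372 + fixed 247 = 619
{Joliet, Tring}: service 453 + fixed 169 = 622
{Galt}: service 597 + fixed 78 = 675
(All 7 nonempty subsets were checked; Tring and Galt is lowest.)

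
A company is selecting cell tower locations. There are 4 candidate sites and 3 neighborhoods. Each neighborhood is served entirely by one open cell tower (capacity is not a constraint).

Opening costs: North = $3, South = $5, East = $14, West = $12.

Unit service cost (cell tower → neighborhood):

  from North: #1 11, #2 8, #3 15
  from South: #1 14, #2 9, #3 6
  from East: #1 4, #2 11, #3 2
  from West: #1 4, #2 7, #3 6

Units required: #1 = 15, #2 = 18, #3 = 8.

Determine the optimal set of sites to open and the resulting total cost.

For any fixed open set, each neighborhood goes to its cheapest open site; total = fixed + service.
{East, West}: #1→East 4·15=60, #2→West 7·18=126, #3→East 2·8=16. Service 202; fixed 26; total 228.
{North, East, West}: #1→East 4·15=60, #2→West 7·18=126, #3→East 2·8=16. Service 202; fixed 29; total 231.
{South, East, West}: service 202 + fixed 31 = 233
{North, South, East, West}: service 202 + fixed 34 = 236
No other subset beats 228.

Open East and West; minimum total cost 228.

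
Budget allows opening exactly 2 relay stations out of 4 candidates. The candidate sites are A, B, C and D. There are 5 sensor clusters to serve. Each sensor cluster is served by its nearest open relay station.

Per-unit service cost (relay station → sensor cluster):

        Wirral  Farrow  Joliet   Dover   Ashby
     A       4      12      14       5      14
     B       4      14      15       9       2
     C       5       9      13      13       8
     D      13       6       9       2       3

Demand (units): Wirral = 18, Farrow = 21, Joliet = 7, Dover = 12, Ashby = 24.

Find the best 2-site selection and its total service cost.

With exactly 2 open, each sensor cluster uses its cheapest among the chosen.
{B, D}: Wirral→B 4·18=72, Farrow→D 6·21=126, Joliet→D 9·7=63, Dover→D 2·12=24, Ashby→B 2·24=48. Service cost 333.
{A, D}: service cost 357
{C, D}: service cost 375
Among all 6 size-2 choices, {B, D} is lowest.

Choose B and D; total service cost 333.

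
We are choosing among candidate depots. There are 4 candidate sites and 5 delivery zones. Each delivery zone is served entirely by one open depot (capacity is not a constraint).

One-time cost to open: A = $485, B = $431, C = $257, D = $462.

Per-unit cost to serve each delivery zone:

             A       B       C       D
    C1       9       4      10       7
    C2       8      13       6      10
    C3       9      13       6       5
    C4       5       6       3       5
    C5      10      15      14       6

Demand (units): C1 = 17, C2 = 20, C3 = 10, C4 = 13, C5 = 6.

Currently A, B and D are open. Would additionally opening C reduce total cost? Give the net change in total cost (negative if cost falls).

No — net change +191 (cost rises by 191).

Current service cost with {A, B, D}: 379.
Adding C: each delivery zone re-picks its cheapest; new service cost 313, saving 66.
Extra fixed cost: 257. Net change = 257 − 66 = 191.
(Totals: 1757 → 1948.)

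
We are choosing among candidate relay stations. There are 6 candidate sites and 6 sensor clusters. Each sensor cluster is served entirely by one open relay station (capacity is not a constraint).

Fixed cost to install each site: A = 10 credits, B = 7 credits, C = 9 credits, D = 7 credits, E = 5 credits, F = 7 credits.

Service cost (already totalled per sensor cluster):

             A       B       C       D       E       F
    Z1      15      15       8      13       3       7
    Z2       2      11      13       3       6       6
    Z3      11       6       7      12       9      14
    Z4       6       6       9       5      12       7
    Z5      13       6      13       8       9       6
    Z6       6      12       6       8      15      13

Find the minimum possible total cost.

For any fixed open set, each sensor cluster goes to its cheapest open site; total = fixed + service.
{D, E}: Z1→E 3, Z2→D 3, Z3→E 9, Z4→D 5, Z5→D 8, Z6→D 8. Service 36; fixed 12; total 48.
{A, E}: service 35 + fixed 15 = 50
{B, D, E}: Z1→E 3, Z2→D 3, Z3→B 6, Z4→D 5, Z5→B 6, Z6→D 8. Service 31; fixed 19; total 50.
{A, B, C, D, E, F}: service 28 + fixed 45 = 73
No other subset beats 48.

Minimum total cost: 48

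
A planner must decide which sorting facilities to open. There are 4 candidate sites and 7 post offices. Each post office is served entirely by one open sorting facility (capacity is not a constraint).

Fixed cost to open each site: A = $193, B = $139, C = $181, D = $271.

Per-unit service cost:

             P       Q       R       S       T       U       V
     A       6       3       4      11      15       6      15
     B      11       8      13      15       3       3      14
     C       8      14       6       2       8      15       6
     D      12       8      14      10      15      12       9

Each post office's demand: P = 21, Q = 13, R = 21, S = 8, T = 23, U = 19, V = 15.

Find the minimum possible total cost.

For any fixed open set, each post office goes to its cheapest open site; total = fixed + service.
{B, C}: P→C 8·21=168, Q→B 8·13=104, R→C 6·21=126, S→C 2·8=16, T→B 3·23=69, U→B 3·19=57, V→C 6·15=90. Service 630; fixed 320; total 950.
{A, B, C}: P→A 6·21=126, Q→A 3·13=39, R→A 4·21=84, S→C 2·8=16, T→B 3·23=69, U→B 3·19=57, V→C 6·15=90. Service 481; fixed 513; total 994.
{A, B}: service 673 + fixed 332 = 1005
{A, B, C, D}: service 481 + fixed 784 = 1265
No other subset beats 950.

Minimum total cost: 950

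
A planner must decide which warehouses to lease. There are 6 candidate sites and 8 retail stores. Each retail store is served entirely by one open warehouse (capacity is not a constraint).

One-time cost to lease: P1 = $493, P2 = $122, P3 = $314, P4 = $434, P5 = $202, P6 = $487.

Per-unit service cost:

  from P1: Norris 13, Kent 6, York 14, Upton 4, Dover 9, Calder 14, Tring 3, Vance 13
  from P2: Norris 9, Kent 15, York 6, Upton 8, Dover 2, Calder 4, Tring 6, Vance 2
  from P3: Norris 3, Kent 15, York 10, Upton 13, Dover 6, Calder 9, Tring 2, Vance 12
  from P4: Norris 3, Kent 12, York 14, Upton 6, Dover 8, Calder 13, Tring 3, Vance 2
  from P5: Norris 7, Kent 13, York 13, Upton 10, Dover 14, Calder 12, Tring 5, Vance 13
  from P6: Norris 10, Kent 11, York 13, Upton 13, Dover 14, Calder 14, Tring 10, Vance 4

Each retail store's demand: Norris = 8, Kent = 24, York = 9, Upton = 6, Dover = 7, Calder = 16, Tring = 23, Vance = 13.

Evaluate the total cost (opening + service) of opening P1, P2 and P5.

Each retail store is assigned to its cheapest site among the open ones.
{P1, P2, P5}: Norris→P5 7·8=56, Kent→P1 6·24=144, York→P2 6·9=54, Upton→P1 4·6=24, Dover→P2 2·7=14, Calder→P2 4·16=64, Tring→P1 3·23=69, Vance→P2 2·13=26. Service 451; fixed 817; total 1268.

Total cost: 1268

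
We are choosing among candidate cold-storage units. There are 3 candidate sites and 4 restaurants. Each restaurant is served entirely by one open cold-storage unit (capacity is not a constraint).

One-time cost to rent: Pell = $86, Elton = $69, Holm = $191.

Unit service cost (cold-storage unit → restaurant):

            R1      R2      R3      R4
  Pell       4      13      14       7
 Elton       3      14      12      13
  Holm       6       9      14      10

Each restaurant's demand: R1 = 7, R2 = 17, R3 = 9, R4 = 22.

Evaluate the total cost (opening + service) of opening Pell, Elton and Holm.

Each restaurant is assigned to its cheapest site among the open ones.
{Pell, Elton, Holm}: R1→Elton 3·7=21, R2→Holm 9·17=153, R3→Elton 12·9=108, R4→Pell 7·22=154. Service 436; fixed 346; total 782.

Total cost: 782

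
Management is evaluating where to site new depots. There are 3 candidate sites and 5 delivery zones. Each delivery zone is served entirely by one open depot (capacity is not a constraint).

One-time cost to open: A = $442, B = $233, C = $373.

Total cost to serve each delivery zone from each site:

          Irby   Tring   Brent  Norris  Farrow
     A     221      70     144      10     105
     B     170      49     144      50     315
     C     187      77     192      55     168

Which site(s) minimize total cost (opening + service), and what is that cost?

For any fixed open set, each delivery zone goes to its cheapest open site; total = fixed + service.
{B}: Irby→B 170, Tring→B 49, Brent→B 144, Norris→B 50, Farrow→B 315. Service 728; fixed 233; total 961.
{A}: service 550 + fixed 442 = 992
{C}: Irby→C 187, Tring→C 77, Brent→C 192, Norris→C 55, Farrow→C 168. Service 679; fixed 373; total 1052.
{A, B, C}: service 478 + fixed 1048 = 1526
(All 7 nonempty subsets were checked; B only is lowest.)

Open B only; minimum total cost 961.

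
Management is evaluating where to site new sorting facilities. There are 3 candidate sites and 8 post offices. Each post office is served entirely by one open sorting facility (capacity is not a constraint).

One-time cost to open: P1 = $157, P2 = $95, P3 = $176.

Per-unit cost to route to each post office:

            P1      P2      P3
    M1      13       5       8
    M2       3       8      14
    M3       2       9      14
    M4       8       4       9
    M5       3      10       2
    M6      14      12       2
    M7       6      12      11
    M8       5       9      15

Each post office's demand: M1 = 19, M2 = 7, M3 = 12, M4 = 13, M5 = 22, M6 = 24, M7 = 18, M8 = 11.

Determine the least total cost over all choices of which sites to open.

Minimum total cost: 875

For any fixed open set, each post office goes to its cheapest open site; total = fixed + service.
{P1, P2, P3}: M1→P2 5·19=95, M2→P1 3·7=21, M3→P1 2·12=24, M4→P2 4·13=52, M5→P3 2·22=44, M6→P3 2·24=48, M7→P1 6·18=108, M8→P1 5·11=55. Service 447; fixed 428; total 875.
{P1, P3}: service 556 + fixed 333 = 889
{P1, P2}: M1→P2 5·19=95, M2→P1 3·7=21, M3→P1 2·12=24, M4→P2 4·13=52, M5→P1 3·22=66, M6→P2 12·24=288, M7→P1 6·18=108, M8→P1 5·11=55. Service 709; fixed 252; total 961.
{P2}: service 1134 + fixed 95 = 1229
(All 7 nonempty subsets were checked; P1, P2 and P3 is lowest.)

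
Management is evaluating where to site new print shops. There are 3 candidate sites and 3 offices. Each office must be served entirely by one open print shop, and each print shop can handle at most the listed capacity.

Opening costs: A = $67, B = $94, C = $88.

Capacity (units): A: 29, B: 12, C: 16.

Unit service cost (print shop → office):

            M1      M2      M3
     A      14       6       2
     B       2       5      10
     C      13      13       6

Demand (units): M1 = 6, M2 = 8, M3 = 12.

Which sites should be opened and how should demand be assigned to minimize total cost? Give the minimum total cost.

Minimum total cost: 223

Open {A}: M1→A 14·6=84, M2→A 6·8=48, M3→A 2·12=24.
Loads: A carries 26/29. Service 156; fixed 67; total 223.
Next best feasible plan costs 245.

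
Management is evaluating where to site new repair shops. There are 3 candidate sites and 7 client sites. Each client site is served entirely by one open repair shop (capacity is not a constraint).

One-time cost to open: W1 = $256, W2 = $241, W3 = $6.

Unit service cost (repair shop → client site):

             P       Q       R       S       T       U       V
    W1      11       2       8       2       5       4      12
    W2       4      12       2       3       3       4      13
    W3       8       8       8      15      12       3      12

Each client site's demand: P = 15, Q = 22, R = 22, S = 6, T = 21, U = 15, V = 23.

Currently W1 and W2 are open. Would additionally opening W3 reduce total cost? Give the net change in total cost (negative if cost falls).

Current service cost with {W1, W2}: 559.
Adding W3: each client site re-picks its cheapest; new service cost 544, saving 15.
Extra fixed cost: 6. Net change = 6 − 15 = -9.
(Totals: 1056 → 1047.)

Yes — net change −9 (cost falls by 9).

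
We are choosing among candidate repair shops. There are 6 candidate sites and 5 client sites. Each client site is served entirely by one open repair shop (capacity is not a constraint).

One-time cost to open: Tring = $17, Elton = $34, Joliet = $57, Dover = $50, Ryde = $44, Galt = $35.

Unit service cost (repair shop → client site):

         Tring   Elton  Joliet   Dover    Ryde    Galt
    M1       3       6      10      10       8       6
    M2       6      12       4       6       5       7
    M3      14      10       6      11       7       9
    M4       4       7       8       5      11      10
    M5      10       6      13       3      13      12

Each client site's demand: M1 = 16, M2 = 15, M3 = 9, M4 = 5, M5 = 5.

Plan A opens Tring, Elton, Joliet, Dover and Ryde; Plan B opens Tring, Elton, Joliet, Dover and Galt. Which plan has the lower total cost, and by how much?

Plan B is cheaper by 9.

Plan A: {Tring, Elton, Joliet, Dover, Ryde}: M1→Tring 3·16=48, M2→Joliet 4·15=60, M3→Joliet 6·9=54, M4→Tring 4·5=20, M5→Dover 3·5=15. Service 197; fixed 202; total 399.
Plan B: {Tring, Elton, Joliet, Dover, Galt}: M1→Tring 3·16=48, M2→Joliet 4·15=60, M3→Joliet 6·9=54, M4→Tring 4·5=20, M5→Dover 3·5=15. Service 197; fixed 193; total 390.
Difference: |399 − 390| = 9.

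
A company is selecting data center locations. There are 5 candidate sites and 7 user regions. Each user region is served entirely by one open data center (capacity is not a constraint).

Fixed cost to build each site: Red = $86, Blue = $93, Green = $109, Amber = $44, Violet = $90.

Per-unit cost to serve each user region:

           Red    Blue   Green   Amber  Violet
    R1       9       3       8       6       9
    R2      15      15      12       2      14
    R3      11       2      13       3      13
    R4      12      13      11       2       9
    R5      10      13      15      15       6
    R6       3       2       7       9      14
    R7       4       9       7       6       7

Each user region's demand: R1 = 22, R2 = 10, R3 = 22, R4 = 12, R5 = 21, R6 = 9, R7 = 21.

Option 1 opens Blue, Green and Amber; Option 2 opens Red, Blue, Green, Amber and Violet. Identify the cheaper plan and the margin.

Option 1: {Blue, Green, Amber}: R1→Blue 3·22=66, R2→Amber 2·10=20, R3→Blue 2·22=44, R4→Amber 2·12=24, R5→Blue 13·21=273, R6→Blue 2·9=18, R7→Amber 6·21=126. Service 571; fixed 246; total 817.
Option 2: {Red, Blue, Green, Amber, Violet}: R1→Blue 3·22=66, R2→Amber 2·10=20, R3→Blue 2·22=44, R4→Amber 2·12=24, R5→Violet 6·21=126, R6→Blue 2·9=18, R7→Red 4·21=84. Service 382; fixed 422; total 804.
Difference: |817 − 804| = 13.

Option 2 is cheaper by 13.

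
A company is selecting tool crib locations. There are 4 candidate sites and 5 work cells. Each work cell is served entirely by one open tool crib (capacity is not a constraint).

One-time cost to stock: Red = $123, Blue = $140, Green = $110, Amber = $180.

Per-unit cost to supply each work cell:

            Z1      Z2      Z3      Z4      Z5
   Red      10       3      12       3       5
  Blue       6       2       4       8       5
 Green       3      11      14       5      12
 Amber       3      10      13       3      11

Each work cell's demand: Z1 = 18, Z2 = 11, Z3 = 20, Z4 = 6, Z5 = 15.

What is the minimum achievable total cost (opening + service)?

For any fixed open set, each work cell goes to its cheapest open site; total = fixed + service.
{Blue}: Z1→Blue 6·18=108, Z2→Blue 2·11=22, Z3→Blue 4·20=80, Z4→Blue 8·6=48, Z5→Blue 5·15=75. Service 333; fixed 140; total 473.
{Blue, Green}: service 261 + fixed 250 = 511
{Red, Blue}: Z1→Blue 6·18=108, Z2→Blue 2·11=22, Z3→Blue 4·20=80, Z4→Red 3·6=18, Z5→Red 5·15=75. Service 303; fixed 263; total 566.
{Red, Blue, Green, Amber}: Z1→Green 3·18=54, Z2→Blue 2·11=22, Z3→Blue 4·20=80, Z4→Red 3·6=18, Z5→Red 5·15=75. Service 249; fixed 553; total 802.
No other subset beats 473.

Minimum total cost: 473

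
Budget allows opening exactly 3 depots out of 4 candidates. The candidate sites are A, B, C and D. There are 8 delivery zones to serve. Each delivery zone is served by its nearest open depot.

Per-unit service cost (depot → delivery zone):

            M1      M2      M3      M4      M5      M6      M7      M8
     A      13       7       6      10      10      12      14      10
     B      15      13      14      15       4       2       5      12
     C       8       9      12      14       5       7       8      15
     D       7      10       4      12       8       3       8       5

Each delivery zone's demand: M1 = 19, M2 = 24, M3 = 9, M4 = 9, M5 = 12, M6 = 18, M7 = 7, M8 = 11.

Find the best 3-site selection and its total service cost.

Choose A, B and D; total service cost 601.

With exactly 3 open, each delivery zone uses its cheapest among the chosen.
{A, B, D}: M1→D 7·19=133, M2→A 7·24=168, M3→D 4·9=36, M4→A 10·9=90, M5→B 4·12=48, M6→B 2·18=36, M7→B 5·7=35, M8→D 5·11=55. Service cost 601.
{A, C, D}: service cost 652
{B, C, D}: service cost 667
Among all 4 size-3 choices, {A, B, D} is lowest.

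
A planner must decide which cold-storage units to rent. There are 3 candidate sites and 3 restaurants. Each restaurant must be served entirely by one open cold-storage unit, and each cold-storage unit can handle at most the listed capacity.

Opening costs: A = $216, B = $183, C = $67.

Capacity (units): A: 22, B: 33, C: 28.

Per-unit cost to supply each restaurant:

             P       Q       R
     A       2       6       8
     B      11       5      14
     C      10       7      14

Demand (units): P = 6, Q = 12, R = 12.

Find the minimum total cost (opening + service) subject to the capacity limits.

Open {A, C}: P→A 2·6=12, Q→C 7·12=84, R→A 8·12=96.
Loads: A carries 18/22, C carries 12/28. Service 192; fixed 283; total 475.
Next best feasible plan costs 477.

Minimum total cost: 475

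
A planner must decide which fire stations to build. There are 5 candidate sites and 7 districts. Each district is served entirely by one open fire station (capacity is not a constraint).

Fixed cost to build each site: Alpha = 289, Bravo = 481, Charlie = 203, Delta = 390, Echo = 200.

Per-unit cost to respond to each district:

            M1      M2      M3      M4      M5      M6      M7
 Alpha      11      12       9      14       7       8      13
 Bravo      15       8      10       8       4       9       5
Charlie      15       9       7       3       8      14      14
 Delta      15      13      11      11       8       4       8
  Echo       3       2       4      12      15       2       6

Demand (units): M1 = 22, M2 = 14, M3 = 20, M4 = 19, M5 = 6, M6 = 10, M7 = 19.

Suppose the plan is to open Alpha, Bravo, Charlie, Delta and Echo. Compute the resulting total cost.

Total cost: 1933

Each district is assigned to its cheapest site among the open ones.
{Alpha, Bravo, Charlie, Delta, Echo}: M1→Echo 3·22=66, M2→Echo 2·14=28, M3→Echo 4·20=80, M4→Charlie 3·19=57, M5→Bravo 4·6=24, M6→Echo 2·10=20, M7→Bravo 5·19=95. Service 370; fixed 1563; total 1933.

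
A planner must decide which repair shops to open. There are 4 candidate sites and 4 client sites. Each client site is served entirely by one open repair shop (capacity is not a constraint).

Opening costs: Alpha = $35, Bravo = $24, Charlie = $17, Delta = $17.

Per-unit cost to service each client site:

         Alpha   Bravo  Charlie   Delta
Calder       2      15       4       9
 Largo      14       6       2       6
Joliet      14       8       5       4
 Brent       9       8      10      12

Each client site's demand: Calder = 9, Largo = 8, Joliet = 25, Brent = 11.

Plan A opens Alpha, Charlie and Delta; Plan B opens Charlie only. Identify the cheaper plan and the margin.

Plan A: {Alpha, Charlie, Delta}: Calder→Alpha 2·9=18, Largo→Charlie 2·8=16, Joliet→Delta 4·25=100, Brent→Alpha 9·11=99. Service 233; fixed 69; total 302.
Plan B: {Charlie}: Calder→Charlie 4·9=36, Largo→Charlie 2·8=16, Joliet→Charlie 5·25=125, Brent→Charlie 10·11=110. Service 287; fixed 17; total 304.
Difference: |302 − 304| = 2.

Plan A is cheaper by 2.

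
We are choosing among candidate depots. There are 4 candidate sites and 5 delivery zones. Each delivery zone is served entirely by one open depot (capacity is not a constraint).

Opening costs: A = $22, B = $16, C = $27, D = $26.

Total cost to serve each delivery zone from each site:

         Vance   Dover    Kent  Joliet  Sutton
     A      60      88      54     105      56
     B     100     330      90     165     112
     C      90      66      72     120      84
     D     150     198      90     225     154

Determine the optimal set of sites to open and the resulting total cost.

Open A only; minimum total cost 385.

For any fixed open set, each delivery zone goes to its cheapest open site; total = fixed + service.
{A}: Vance→A 60, Dover→A 88, Kent→A 54, Joliet→A 105, Sutton→A 56. Service 363; fixed 22; total 385.
{A, C}: service 341 + fixed 49 = 390
{A, B}: Vance→A 60, Dover→A 88, Kent→A 54, Joliet→A 105, Sutton→A 56. Service 363; fixed 38; total 401.
{A, B, C, D}: Vance→A 60, Dover→C 66, Kent→A 54, Joliet→A 105, Sutton→A 56. Service 341; fixed 91; total 432.
(All 15 nonempty subsets were checked; A only is lowest.)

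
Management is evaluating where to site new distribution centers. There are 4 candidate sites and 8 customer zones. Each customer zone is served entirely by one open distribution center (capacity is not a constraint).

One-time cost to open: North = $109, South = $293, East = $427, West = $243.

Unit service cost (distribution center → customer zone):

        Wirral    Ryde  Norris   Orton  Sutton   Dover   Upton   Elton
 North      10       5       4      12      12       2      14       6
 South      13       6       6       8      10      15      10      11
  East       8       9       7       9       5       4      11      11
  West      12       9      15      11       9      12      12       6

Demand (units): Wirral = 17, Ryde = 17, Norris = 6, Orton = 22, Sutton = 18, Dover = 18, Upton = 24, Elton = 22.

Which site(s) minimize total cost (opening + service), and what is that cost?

Open North only; minimum total cost 1372.

For any fixed open set, each customer zone goes to its cheapest open site; total = fixed + service.
{North}: Wirral→North 10·17=170, Ryde→North 5·17=85, Norris→North 4·6=24, Orton→North 12·22=264, Sutton→North 12·18=216, Dover→North 2·18=36, Upton→North 14·24=336, Elton→North 6·22=132. Service 1263; fixed 109; total 1372.
{North, South}: Wirral→North 10·17=170, Ryde→North 5·17=85, Norris→North 4·6=24, Orton→South 8·22=176, Sutton→South 10·18=180, Dover→North 2·18=36, Upton→South 10·24=240, Elton→North 6·22=132. Service 1043; fixed 402; total 1445.
{North, West}: service 1139 + fixed 352 = 1491
{North, South, East, West}: Wirral→East 8·17=136, Ryde→North 5·17=85, Norris→North 4·6=24, Orton→South 8·22=176, Sutton→East 5·18=90, Dover→North 2·18=36, Upton→South 10·24=240, Elton→North 6·22=132. Service 919; fixed 1072; total 1991.
No other subset beats 1372.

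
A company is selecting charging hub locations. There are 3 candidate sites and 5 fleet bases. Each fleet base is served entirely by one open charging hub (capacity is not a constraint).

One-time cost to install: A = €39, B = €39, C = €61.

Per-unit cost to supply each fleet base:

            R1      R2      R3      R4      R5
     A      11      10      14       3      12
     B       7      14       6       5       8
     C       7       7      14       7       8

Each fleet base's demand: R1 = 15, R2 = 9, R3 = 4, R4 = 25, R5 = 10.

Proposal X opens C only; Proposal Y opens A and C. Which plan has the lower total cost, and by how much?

Proposal Y is cheaper by 61.

Proposal X: {C}: R1→C 7·15=105, R2→C 7·9=63, R3→C 14·4=56, R4→C 7·25=175, R5→C 8·10=80. Service 479; fixed 61; total 540.
Proposal Y: {A, C}: R1→C 7·15=105, R2→C 7·9=63, R3→A 14·4=56, R4→A 3·25=75, R5→C 8·10=80. Service 379; fixed 100; total 479.
Difference: |540 − 479| = 61.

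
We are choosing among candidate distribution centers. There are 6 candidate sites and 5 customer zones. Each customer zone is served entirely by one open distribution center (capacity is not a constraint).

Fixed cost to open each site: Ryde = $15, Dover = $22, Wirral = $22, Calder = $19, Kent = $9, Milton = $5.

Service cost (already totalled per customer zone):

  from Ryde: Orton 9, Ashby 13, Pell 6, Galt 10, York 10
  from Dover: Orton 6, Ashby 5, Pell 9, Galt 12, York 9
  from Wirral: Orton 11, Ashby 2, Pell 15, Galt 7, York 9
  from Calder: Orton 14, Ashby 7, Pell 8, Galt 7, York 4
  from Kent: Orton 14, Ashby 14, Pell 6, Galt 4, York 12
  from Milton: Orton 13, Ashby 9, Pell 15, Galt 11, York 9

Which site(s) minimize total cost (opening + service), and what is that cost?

Open Kent and Milton; minimum total cost 55.

For any fixed open set, each customer zone goes to its cheapest open site; total = fixed + service.
{Kent, Milton}: Orton→Milton 13, Ashby→Milton 9, Pell→Kent 6, Galt→Kent 4, York→Milton 9. Service 41; fixed 14; total 55.
{Calder}: service 40 + fixed 19 = 59
{Kent}: service 50 + fixed 9 = 59
{Ryde, Dover, Wirral, Calder, Kent, Milton}: service 22 + fixed 92 = 114
No other subset beats 55.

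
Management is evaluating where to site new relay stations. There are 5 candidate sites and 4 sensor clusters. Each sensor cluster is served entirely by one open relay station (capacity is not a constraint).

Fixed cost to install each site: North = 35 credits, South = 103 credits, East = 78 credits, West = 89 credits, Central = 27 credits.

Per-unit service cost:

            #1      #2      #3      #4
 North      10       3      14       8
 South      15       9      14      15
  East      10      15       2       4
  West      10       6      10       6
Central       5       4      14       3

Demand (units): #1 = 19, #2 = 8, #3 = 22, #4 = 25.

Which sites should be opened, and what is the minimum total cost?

For any fixed open set, each sensor cluster goes to its cheapest open site; total = fixed + service.
{East, Central}: #1→Central 5·19=95, #2→Central 4·8=32, #3→East 2·22=44, #4→Central 3·25=75. Service 246; fixed 105; total 351.
{North, East, Central}: #1→Central 5·19=95, #2→North 3·8=24, #3→East 2·22=44, #4→Central 3·25=75. Service 238; fixed 140; total 378.
{East, West, Central}: service 246 + fixed 194 = 440
{North, South, East, West, Central}: service 238 + fixed 332 = 570
No other subset beats 351.

Open East and Central; minimum total cost 351.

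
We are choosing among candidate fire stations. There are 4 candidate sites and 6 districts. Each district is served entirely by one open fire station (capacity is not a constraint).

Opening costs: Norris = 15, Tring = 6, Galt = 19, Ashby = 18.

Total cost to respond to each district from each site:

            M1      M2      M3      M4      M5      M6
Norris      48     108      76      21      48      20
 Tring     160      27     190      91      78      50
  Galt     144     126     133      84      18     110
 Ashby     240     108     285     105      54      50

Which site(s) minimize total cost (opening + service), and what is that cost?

For any fixed open set, each district goes to its cheapest open site; total = fixed + service.
{Norris, Tring, Galt}: M1→Norris 48, M2→Tring 27, M3→Norris 76, M4→Norris 21, M5→Galt 18, M6→Norris 20. Service 210; fixed 40; total 250.
{Norris, Tring}: service 240 + fixed 21 = 261
{Norris, Tring, Galt, Ashby}: service 210 + fixed 58 = 268
{Tring}: service 596 + fixed 6 = 602
No other subset beats 250.

Open Norris, Tring and Galt; minimum total cost 250.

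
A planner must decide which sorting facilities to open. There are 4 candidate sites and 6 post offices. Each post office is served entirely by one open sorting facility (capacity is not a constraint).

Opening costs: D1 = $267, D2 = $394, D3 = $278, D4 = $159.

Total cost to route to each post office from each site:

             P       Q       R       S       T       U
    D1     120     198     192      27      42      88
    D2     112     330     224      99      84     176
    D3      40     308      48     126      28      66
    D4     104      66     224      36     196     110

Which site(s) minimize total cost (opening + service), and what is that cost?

For any fixed open set, each post office goes to its cheapest open site; total = fixed + service.
{D3, D4}: P→D3 40, Q→D4 66, R→D3 48, S→D4 36, T→D3 28, U→D3 66. Service 284; fixed 437; total 721.
{D3}: P→D3 40, Q→D3 308, R→D3 48, S→D3 126, T→D3 28, U→D3 66. Service 616; fixed 278; total 894.
{D4}: service 736 + fixed 159 = 895
{D1, D2, D3, D4}: service 275 + fixed 1098 = 1373
No other subset beats 721.

Open D3 and D4; minimum total cost 721.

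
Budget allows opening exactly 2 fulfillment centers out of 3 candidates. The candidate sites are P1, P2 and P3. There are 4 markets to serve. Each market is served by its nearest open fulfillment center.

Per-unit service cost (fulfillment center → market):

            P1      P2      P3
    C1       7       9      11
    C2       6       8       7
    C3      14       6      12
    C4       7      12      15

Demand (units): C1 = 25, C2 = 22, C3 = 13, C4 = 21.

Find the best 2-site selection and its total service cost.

With exactly 2 open, each market uses its cheapest among the chosen.
{P1, P2}: C1→P1 7·25=175, C2→P1 6·22=132, C3→P2 6·13=78, C4→P1 7·21=147. Service cost 532.
{P1, P3}: service cost 610
{P2, P3}: service cost 709
Among all 3 size-2 choices, {P1, P2} is lowest.

Choose P1 and P2; total service cost 532.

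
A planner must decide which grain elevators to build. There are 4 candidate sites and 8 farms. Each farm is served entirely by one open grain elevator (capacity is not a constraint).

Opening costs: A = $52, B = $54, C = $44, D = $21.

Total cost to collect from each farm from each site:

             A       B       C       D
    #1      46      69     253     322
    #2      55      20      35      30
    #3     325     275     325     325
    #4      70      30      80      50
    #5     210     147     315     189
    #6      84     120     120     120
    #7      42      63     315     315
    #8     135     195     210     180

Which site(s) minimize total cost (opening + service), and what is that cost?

For any fixed open set, each farm goes to its cheapest open site; total = fixed + service.
{A, B}: #1→A 46, #2→B 20, #3→B 275, #4→B 30, #5→B 147, #6→A 84, #7→A 42, #8→A 135. Service 779; fixed 106; total 885.
{A, B, D}: #1→A 46, #2→B 20, #3→B 275, #4→B 30, #5→B 147, #6→A 84, #7→A 42, #8→A 135. Service 779; fixed 127; total 906.
{A, B, C}: service 779 + fixed 150 = 929
{A, B, C, D}: service 779 + fixed 171 = 950
No other subset beats 885.

Open A and B; minimum total cost 885.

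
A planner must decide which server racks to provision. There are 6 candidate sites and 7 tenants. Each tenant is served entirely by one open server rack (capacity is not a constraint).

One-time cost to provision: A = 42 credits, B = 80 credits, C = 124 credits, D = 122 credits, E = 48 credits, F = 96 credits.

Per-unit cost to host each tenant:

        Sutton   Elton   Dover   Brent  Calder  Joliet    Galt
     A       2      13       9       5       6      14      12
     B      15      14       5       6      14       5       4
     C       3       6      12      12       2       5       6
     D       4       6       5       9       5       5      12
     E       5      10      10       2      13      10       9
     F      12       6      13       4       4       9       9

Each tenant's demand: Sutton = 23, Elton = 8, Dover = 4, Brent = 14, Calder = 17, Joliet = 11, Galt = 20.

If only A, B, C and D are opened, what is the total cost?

Total cost: 721

Each tenant is assigned to its cheapest site among the open ones.
{A, B, C, D}: Sutton→A 2·23=46, Elton→C 6·8=48, Dover→B 5·4=20, Brent→A 5·14=70, Calder→C 2·17=34, Joliet→B 5·11=55, Galt→B 4·20=80. Service 353; fixed 368; total 721.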